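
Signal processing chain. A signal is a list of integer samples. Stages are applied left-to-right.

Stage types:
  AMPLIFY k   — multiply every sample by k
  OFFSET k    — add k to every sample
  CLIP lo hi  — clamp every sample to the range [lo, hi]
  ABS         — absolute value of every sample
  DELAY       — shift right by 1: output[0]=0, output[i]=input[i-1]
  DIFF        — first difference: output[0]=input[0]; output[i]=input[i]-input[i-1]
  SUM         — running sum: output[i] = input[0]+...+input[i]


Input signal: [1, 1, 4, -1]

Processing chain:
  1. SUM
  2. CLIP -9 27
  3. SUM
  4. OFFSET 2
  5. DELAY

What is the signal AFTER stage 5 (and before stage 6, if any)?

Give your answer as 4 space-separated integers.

Answer: 0 3 5 11

Derivation:
Input: [1, 1, 4, -1]
Stage 1 (SUM): sum[0..0]=1, sum[0..1]=2, sum[0..2]=6, sum[0..3]=5 -> [1, 2, 6, 5]
Stage 2 (CLIP -9 27): clip(1,-9,27)=1, clip(2,-9,27)=2, clip(6,-9,27)=6, clip(5,-9,27)=5 -> [1, 2, 6, 5]
Stage 3 (SUM): sum[0..0]=1, sum[0..1]=3, sum[0..2]=9, sum[0..3]=14 -> [1, 3, 9, 14]
Stage 4 (OFFSET 2): 1+2=3, 3+2=5, 9+2=11, 14+2=16 -> [3, 5, 11, 16]
Stage 5 (DELAY): [0, 3, 5, 11] = [0, 3, 5, 11] -> [0, 3, 5, 11]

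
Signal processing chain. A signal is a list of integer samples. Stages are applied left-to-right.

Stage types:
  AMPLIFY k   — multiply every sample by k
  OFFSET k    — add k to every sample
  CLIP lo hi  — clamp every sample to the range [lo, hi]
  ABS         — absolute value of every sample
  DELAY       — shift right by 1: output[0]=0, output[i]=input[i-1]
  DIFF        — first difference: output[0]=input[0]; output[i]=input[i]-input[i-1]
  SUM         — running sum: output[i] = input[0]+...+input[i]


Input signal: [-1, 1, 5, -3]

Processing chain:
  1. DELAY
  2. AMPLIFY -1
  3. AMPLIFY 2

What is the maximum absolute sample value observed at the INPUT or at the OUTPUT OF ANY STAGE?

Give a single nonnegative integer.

Answer: 10

Derivation:
Input: [-1, 1, 5, -3] (max |s|=5)
Stage 1 (DELAY): [0, -1, 1, 5] = [0, -1, 1, 5] -> [0, -1, 1, 5] (max |s|=5)
Stage 2 (AMPLIFY -1): 0*-1=0, -1*-1=1, 1*-1=-1, 5*-1=-5 -> [0, 1, -1, -5] (max |s|=5)
Stage 3 (AMPLIFY 2): 0*2=0, 1*2=2, -1*2=-2, -5*2=-10 -> [0, 2, -2, -10] (max |s|=10)
Overall max amplitude: 10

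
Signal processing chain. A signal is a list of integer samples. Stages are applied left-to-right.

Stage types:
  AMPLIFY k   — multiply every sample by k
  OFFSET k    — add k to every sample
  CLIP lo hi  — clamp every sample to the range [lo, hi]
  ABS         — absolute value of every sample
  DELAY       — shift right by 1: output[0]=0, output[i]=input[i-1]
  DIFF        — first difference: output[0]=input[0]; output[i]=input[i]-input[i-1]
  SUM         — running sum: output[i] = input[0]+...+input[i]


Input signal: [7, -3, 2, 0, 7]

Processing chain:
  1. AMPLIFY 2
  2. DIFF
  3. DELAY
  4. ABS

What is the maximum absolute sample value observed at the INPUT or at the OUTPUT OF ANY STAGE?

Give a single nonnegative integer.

Answer: 20

Derivation:
Input: [7, -3, 2, 0, 7] (max |s|=7)
Stage 1 (AMPLIFY 2): 7*2=14, -3*2=-6, 2*2=4, 0*2=0, 7*2=14 -> [14, -6, 4, 0, 14] (max |s|=14)
Stage 2 (DIFF): s[0]=14, -6-14=-20, 4--6=10, 0-4=-4, 14-0=14 -> [14, -20, 10, -4, 14] (max |s|=20)
Stage 3 (DELAY): [0, 14, -20, 10, -4] = [0, 14, -20, 10, -4] -> [0, 14, -20, 10, -4] (max |s|=20)
Stage 4 (ABS): |0|=0, |14|=14, |-20|=20, |10|=10, |-4|=4 -> [0, 14, 20, 10, 4] (max |s|=20)
Overall max amplitude: 20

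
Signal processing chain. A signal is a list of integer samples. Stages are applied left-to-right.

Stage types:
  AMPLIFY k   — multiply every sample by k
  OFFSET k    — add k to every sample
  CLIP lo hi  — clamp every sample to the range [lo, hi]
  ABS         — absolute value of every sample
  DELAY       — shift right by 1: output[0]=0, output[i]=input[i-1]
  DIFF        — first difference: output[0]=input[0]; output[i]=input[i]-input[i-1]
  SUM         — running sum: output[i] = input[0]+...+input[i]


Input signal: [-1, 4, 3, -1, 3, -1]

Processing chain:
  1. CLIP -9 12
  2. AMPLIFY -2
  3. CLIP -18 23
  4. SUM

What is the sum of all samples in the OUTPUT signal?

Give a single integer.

Input: [-1, 4, 3, -1, 3, -1]
Stage 1 (CLIP -9 12): clip(-1,-9,12)=-1, clip(4,-9,12)=4, clip(3,-9,12)=3, clip(-1,-9,12)=-1, clip(3,-9,12)=3, clip(-1,-9,12)=-1 -> [-1, 4, 3, -1, 3, -1]
Stage 2 (AMPLIFY -2): -1*-2=2, 4*-2=-8, 3*-2=-6, -1*-2=2, 3*-2=-6, -1*-2=2 -> [2, -8, -6, 2, -6, 2]
Stage 3 (CLIP -18 23): clip(2,-18,23)=2, clip(-8,-18,23)=-8, clip(-6,-18,23)=-6, clip(2,-18,23)=2, clip(-6,-18,23)=-6, clip(2,-18,23)=2 -> [2, -8, -6, 2, -6, 2]
Stage 4 (SUM): sum[0..0]=2, sum[0..1]=-6, sum[0..2]=-12, sum[0..3]=-10, sum[0..4]=-16, sum[0..5]=-14 -> [2, -6, -12, -10, -16, -14]
Output sum: -56

Answer: -56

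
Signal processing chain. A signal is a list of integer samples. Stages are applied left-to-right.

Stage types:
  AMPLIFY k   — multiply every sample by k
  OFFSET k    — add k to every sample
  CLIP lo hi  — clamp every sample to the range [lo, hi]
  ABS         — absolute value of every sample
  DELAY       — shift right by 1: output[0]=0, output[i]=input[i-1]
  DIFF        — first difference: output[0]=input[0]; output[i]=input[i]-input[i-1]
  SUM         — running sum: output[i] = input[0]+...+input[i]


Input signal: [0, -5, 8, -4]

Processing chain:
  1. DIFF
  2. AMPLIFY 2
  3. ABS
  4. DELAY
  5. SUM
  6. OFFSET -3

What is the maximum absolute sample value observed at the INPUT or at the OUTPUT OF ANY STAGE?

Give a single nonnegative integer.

Answer: 36

Derivation:
Input: [0, -5, 8, -4] (max |s|=8)
Stage 1 (DIFF): s[0]=0, -5-0=-5, 8--5=13, -4-8=-12 -> [0, -5, 13, -12] (max |s|=13)
Stage 2 (AMPLIFY 2): 0*2=0, -5*2=-10, 13*2=26, -12*2=-24 -> [0, -10, 26, -24] (max |s|=26)
Stage 3 (ABS): |0|=0, |-10|=10, |26|=26, |-24|=24 -> [0, 10, 26, 24] (max |s|=26)
Stage 4 (DELAY): [0, 0, 10, 26] = [0, 0, 10, 26] -> [0, 0, 10, 26] (max |s|=26)
Stage 5 (SUM): sum[0..0]=0, sum[0..1]=0, sum[0..2]=10, sum[0..3]=36 -> [0, 0, 10, 36] (max |s|=36)
Stage 6 (OFFSET -3): 0+-3=-3, 0+-3=-3, 10+-3=7, 36+-3=33 -> [-3, -3, 7, 33] (max |s|=33)
Overall max amplitude: 36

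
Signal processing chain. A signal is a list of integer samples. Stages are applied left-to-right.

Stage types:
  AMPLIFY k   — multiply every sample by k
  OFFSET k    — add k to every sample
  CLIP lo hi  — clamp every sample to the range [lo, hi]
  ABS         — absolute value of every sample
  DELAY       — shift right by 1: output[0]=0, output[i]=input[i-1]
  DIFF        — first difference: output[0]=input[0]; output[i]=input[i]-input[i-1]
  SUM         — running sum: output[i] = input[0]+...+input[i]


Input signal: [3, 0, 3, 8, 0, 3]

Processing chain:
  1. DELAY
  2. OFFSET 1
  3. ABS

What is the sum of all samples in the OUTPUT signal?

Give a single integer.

Input: [3, 0, 3, 8, 0, 3]
Stage 1 (DELAY): [0, 3, 0, 3, 8, 0] = [0, 3, 0, 3, 8, 0] -> [0, 3, 0, 3, 8, 0]
Stage 2 (OFFSET 1): 0+1=1, 3+1=4, 0+1=1, 3+1=4, 8+1=9, 0+1=1 -> [1, 4, 1, 4, 9, 1]
Stage 3 (ABS): |1|=1, |4|=4, |1|=1, |4|=4, |9|=9, |1|=1 -> [1, 4, 1, 4, 9, 1]
Output sum: 20

Answer: 20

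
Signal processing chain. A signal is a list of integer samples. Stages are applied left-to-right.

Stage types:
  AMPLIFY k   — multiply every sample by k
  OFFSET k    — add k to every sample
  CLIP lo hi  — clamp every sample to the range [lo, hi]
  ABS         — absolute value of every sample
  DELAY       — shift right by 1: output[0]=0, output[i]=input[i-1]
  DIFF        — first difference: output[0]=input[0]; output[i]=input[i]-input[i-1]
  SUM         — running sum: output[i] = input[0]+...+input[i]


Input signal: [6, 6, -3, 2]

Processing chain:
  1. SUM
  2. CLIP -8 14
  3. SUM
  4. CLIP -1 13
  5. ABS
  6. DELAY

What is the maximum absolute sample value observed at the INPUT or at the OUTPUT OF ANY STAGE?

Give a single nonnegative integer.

Input: [6, 6, -3, 2] (max |s|=6)
Stage 1 (SUM): sum[0..0]=6, sum[0..1]=12, sum[0..2]=9, sum[0..3]=11 -> [6, 12, 9, 11] (max |s|=12)
Stage 2 (CLIP -8 14): clip(6,-8,14)=6, clip(12,-8,14)=12, clip(9,-8,14)=9, clip(11,-8,14)=11 -> [6, 12, 9, 11] (max |s|=12)
Stage 3 (SUM): sum[0..0]=6, sum[0..1]=18, sum[0..2]=27, sum[0..3]=38 -> [6, 18, 27, 38] (max |s|=38)
Stage 4 (CLIP -1 13): clip(6,-1,13)=6, clip(18,-1,13)=13, clip(27,-1,13)=13, clip(38,-1,13)=13 -> [6, 13, 13, 13] (max |s|=13)
Stage 5 (ABS): |6|=6, |13|=13, |13|=13, |13|=13 -> [6, 13, 13, 13] (max |s|=13)
Stage 6 (DELAY): [0, 6, 13, 13] = [0, 6, 13, 13] -> [0, 6, 13, 13] (max |s|=13)
Overall max amplitude: 38

Answer: 38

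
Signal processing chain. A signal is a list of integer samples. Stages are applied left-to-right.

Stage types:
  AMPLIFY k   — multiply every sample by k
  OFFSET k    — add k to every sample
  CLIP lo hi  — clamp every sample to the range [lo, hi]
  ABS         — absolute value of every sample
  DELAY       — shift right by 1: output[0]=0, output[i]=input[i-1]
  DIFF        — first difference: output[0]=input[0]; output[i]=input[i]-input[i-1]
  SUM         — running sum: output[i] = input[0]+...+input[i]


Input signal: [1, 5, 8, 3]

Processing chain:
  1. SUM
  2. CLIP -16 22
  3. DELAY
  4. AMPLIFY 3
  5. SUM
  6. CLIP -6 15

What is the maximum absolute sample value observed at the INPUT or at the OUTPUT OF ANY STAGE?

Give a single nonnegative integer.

Answer: 63

Derivation:
Input: [1, 5, 8, 3] (max |s|=8)
Stage 1 (SUM): sum[0..0]=1, sum[0..1]=6, sum[0..2]=14, sum[0..3]=17 -> [1, 6, 14, 17] (max |s|=17)
Stage 2 (CLIP -16 22): clip(1,-16,22)=1, clip(6,-16,22)=6, clip(14,-16,22)=14, clip(17,-16,22)=17 -> [1, 6, 14, 17] (max |s|=17)
Stage 3 (DELAY): [0, 1, 6, 14] = [0, 1, 6, 14] -> [0, 1, 6, 14] (max |s|=14)
Stage 4 (AMPLIFY 3): 0*3=0, 1*3=3, 6*3=18, 14*3=42 -> [0, 3, 18, 42] (max |s|=42)
Stage 5 (SUM): sum[0..0]=0, sum[0..1]=3, sum[0..2]=21, sum[0..3]=63 -> [0, 3, 21, 63] (max |s|=63)
Stage 6 (CLIP -6 15): clip(0,-6,15)=0, clip(3,-6,15)=3, clip(21,-6,15)=15, clip(63,-6,15)=15 -> [0, 3, 15, 15] (max |s|=15)
Overall max amplitude: 63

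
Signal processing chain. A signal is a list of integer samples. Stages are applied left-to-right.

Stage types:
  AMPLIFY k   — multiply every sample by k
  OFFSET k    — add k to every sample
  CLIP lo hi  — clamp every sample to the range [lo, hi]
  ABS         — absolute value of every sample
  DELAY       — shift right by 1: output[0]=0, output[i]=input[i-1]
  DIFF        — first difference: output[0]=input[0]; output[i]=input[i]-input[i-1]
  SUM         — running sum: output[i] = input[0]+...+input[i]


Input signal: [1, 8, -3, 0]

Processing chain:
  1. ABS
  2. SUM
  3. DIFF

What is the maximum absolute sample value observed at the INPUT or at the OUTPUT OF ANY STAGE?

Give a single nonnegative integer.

Answer: 12

Derivation:
Input: [1, 8, -3, 0] (max |s|=8)
Stage 1 (ABS): |1|=1, |8|=8, |-3|=3, |0|=0 -> [1, 8, 3, 0] (max |s|=8)
Stage 2 (SUM): sum[0..0]=1, sum[0..1]=9, sum[0..2]=12, sum[0..3]=12 -> [1, 9, 12, 12] (max |s|=12)
Stage 3 (DIFF): s[0]=1, 9-1=8, 12-9=3, 12-12=0 -> [1, 8, 3, 0] (max |s|=8)
Overall max amplitude: 12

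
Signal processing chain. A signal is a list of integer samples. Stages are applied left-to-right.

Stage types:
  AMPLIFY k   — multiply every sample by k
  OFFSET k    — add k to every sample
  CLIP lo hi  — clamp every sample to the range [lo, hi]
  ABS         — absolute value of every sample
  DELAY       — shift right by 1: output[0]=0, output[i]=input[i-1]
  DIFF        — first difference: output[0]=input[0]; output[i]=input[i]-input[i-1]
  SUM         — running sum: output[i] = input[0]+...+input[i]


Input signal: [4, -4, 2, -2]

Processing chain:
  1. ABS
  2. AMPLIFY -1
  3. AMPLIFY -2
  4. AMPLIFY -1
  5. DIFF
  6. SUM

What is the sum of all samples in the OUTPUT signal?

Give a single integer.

Answer: -24

Derivation:
Input: [4, -4, 2, -2]
Stage 1 (ABS): |4|=4, |-4|=4, |2|=2, |-2|=2 -> [4, 4, 2, 2]
Stage 2 (AMPLIFY -1): 4*-1=-4, 4*-1=-4, 2*-1=-2, 2*-1=-2 -> [-4, -4, -2, -2]
Stage 3 (AMPLIFY -2): -4*-2=8, -4*-2=8, -2*-2=4, -2*-2=4 -> [8, 8, 4, 4]
Stage 4 (AMPLIFY -1): 8*-1=-8, 8*-1=-8, 4*-1=-4, 4*-1=-4 -> [-8, -8, -4, -4]
Stage 5 (DIFF): s[0]=-8, -8--8=0, -4--8=4, -4--4=0 -> [-8, 0, 4, 0]
Stage 6 (SUM): sum[0..0]=-8, sum[0..1]=-8, sum[0..2]=-4, sum[0..3]=-4 -> [-8, -8, -4, -4]
Output sum: -24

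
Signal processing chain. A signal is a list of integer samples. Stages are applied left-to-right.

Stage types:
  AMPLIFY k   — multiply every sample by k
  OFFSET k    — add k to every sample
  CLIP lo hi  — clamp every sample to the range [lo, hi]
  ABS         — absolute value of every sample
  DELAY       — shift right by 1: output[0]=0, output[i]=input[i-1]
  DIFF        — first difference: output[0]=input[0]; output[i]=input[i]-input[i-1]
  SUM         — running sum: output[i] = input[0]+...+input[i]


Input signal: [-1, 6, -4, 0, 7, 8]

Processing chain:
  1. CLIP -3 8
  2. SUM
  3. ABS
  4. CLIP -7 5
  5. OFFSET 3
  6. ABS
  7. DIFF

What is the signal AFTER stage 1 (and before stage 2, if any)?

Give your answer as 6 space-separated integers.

Answer: -1 6 -3 0 7 8

Derivation:
Input: [-1, 6, -4, 0, 7, 8]
Stage 1 (CLIP -3 8): clip(-1,-3,8)=-1, clip(6,-3,8)=6, clip(-4,-3,8)=-3, clip(0,-3,8)=0, clip(7,-3,8)=7, clip(8,-3,8)=8 -> [-1, 6, -3, 0, 7, 8]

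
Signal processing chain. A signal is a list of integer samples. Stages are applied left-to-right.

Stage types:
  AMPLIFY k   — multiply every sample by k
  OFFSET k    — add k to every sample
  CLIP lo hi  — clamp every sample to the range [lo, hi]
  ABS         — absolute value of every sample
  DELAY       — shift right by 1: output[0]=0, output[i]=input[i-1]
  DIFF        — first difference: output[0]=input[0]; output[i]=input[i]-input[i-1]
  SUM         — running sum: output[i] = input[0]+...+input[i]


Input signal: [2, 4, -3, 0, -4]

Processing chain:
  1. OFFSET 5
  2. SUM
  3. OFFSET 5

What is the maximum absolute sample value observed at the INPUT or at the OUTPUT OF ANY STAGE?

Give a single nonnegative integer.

Input: [2, 4, -3, 0, -4] (max |s|=4)
Stage 1 (OFFSET 5): 2+5=7, 4+5=9, -3+5=2, 0+5=5, -4+5=1 -> [7, 9, 2, 5, 1] (max |s|=9)
Stage 2 (SUM): sum[0..0]=7, sum[0..1]=16, sum[0..2]=18, sum[0..3]=23, sum[0..4]=24 -> [7, 16, 18, 23, 24] (max |s|=24)
Stage 3 (OFFSET 5): 7+5=12, 16+5=21, 18+5=23, 23+5=28, 24+5=29 -> [12, 21, 23, 28, 29] (max |s|=29)
Overall max amplitude: 29

Answer: 29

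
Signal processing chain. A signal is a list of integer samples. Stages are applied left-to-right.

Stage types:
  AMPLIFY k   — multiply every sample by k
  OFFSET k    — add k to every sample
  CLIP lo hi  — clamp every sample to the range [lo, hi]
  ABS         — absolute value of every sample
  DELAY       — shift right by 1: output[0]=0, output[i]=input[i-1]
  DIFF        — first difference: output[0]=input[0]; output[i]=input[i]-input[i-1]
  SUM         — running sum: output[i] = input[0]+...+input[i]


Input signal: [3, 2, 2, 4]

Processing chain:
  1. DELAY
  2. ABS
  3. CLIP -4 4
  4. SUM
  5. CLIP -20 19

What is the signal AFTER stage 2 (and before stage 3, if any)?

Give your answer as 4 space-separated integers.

Answer: 0 3 2 2

Derivation:
Input: [3, 2, 2, 4]
Stage 1 (DELAY): [0, 3, 2, 2] = [0, 3, 2, 2] -> [0, 3, 2, 2]
Stage 2 (ABS): |0|=0, |3|=3, |2|=2, |2|=2 -> [0, 3, 2, 2]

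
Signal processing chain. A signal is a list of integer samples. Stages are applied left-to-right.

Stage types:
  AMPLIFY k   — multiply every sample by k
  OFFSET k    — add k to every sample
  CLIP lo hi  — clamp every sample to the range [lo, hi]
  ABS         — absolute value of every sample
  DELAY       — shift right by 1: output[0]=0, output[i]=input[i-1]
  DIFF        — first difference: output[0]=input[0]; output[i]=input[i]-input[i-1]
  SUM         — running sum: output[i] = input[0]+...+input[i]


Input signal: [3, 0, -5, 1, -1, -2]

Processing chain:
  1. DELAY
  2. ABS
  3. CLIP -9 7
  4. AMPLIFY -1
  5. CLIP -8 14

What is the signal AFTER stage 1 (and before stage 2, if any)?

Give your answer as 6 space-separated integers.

Input: [3, 0, -5, 1, -1, -2]
Stage 1 (DELAY): [0, 3, 0, -5, 1, -1] = [0, 3, 0, -5, 1, -1] -> [0, 3, 0, -5, 1, -1]

Answer: 0 3 0 -5 1 -1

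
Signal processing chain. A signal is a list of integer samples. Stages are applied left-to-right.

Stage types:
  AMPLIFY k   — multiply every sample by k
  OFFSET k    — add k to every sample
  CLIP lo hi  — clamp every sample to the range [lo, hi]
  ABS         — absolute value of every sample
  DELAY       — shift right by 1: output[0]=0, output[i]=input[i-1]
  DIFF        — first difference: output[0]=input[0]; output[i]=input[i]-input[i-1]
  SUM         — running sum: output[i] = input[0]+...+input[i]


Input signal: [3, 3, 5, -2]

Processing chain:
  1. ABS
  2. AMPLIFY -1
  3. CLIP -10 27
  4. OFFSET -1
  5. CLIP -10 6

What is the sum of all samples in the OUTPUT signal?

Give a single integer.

Input: [3, 3, 5, -2]
Stage 1 (ABS): |3|=3, |3|=3, |5|=5, |-2|=2 -> [3, 3, 5, 2]
Stage 2 (AMPLIFY -1): 3*-1=-3, 3*-1=-3, 5*-1=-5, 2*-1=-2 -> [-3, -3, -5, -2]
Stage 3 (CLIP -10 27): clip(-3,-10,27)=-3, clip(-3,-10,27)=-3, clip(-5,-10,27)=-5, clip(-2,-10,27)=-2 -> [-3, -3, -5, -2]
Stage 4 (OFFSET -1): -3+-1=-4, -3+-1=-4, -5+-1=-6, -2+-1=-3 -> [-4, -4, -6, -3]
Stage 5 (CLIP -10 6): clip(-4,-10,6)=-4, clip(-4,-10,6)=-4, clip(-6,-10,6)=-6, clip(-3,-10,6)=-3 -> [-4, -4, -6, -3]
Output sum: -17

Answer: -17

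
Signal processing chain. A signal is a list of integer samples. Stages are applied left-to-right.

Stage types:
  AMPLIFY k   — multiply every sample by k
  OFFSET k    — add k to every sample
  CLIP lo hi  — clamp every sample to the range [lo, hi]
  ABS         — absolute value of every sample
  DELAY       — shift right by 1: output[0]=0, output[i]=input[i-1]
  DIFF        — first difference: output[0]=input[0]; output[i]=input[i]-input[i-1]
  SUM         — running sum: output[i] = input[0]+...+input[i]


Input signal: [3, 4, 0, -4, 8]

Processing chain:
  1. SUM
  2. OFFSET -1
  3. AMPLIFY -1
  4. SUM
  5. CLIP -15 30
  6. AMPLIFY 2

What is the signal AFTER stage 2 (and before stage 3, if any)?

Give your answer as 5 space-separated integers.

Answer: 2 6 6 2 10

Derivation:
Input: [3, 4, 0, -4, 8]
Stage 1 (SUM): sum[0..0]=3, sum[0..1]=7, sum[0..2]=7, sum[0..3]=3, sum[0..4]=11 -> [3, 7, 7, 3, 11]
Stage 2 (OFFSET -1): 3+-1=2, 7+-1=6, 7+-1=6, 3+-1=2, 11+-1=10 -> [2, 6, 6, 2, 10]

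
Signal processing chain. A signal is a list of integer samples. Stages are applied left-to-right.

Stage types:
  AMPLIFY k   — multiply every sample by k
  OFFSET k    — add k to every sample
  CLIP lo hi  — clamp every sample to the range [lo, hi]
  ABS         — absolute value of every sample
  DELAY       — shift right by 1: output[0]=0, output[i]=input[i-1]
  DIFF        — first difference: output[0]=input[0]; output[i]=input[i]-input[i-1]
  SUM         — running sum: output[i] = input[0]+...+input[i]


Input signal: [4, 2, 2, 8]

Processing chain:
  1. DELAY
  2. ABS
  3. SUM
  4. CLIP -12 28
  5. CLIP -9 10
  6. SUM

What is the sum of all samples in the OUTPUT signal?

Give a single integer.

Answer: 32

Derivation:
Input: [4, 2, 2, 8]
Stage 1 (DELAY): [0, 4, 2, 2] = [0, 4, 2, 2] -> [0, 4, 2, 2]
Stage 2 (ABS): |0|=0, |4|=4, |2|=2, |2|=2 -> [0, 4, 2, 2]
Stage 3 (SUM): sum[0..0]=0, sum[0..1]=4, sum[0..2]=6, sum[0..3]=8 -> [0, 4, 6, 8]
Stage 4 (CLIP -12 28): clip(0,-12,28)=0, clip(4,-12,28)=4, clip(6,-12,28)=6, clip(8,-12,28)=8 -> [0, 4, 6, 8]
Stage 5 (CLIP -9 10): clip(0,-9,10)=0, clip(4,-9,10)=4, clip(6,-9,10)=6, clip(8,-9,10)=8 -> [0, 4, 6, 8]
Stage 6 (SUM): sum[0..0]=0, sum[0..1]=4, sum[0..2]=10, sum[0..3]=18 -> [0, 4, 10, 18]
Output sum: 32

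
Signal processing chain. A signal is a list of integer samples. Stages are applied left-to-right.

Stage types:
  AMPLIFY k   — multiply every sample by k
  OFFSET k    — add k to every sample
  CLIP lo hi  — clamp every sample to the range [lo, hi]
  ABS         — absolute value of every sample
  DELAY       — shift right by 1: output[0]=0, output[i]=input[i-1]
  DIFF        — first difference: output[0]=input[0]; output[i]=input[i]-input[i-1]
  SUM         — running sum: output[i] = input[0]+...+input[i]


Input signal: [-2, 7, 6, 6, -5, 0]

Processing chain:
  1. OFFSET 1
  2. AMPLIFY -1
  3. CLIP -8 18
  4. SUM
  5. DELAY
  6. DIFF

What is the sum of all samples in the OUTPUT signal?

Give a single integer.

Answer: -17

Derivation:
Input: [-2, 7, 6, 6, -5, 0]
Stage 1 (OFFSET 1): -2+1=-1, 7+1=8, 6+1=7, 6+1=7, -5+1=-4, 0+1=1 -> [-1, 8, 7, 7, -4, 1]
Stage 2 (AMPLIFY -1): -1*-1=1, 8*-1=-8, 7*-1=-7, 7*-1=-7, -4*-1=4, 1*-1=-1 -> [1, -8, -7, -7, 4, -1]
Stage 3 (CLIP -8 18): clip(1,-8,18)=1, clip(-8,-8,18)=-8, clip(-7,-8,18)=-7, clip(-7,-8,18)=-7, clip(4,-8,18)=4, clip(-1,-8,18)=-1 -> [1, -8, -7, -7, 4, -1]
Stage 4 (SUM): sum[0..0]=1, sum[0..1]=-7, sum[0..2]=-14, sum[0..3]=-21, sum[0..4]=-17, sum[0..5]=-18 -> [1, -7, -14, -21, -17, -18]
Stage 5 (DELAY): [0, 1, -7, -14, -21, -17] = [0, 1, -7, -14, -21, -17] -> [0, 1, -7, -14, -21, -17]
Stage 6 (DIFF): s[0]=0, 1-0=1, -7-1=-8, -14--7=-7, -21--14=-7, -17--21=4 -> [0, 1, -8, -7, -7, 4]
Output sum: -17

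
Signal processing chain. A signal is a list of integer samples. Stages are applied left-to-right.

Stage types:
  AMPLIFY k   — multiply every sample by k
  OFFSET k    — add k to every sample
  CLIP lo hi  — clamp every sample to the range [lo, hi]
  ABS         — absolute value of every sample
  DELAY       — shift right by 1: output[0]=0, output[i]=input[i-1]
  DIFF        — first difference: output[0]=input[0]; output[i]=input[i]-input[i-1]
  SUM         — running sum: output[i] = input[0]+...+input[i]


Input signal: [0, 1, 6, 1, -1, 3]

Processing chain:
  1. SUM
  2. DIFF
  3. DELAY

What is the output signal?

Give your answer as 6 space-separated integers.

Answer: 0 0 1 6 1 -1

Derivation:
Input: [0, 1, 6, 1, -1, 3]
Stage 1 (SUM): sum[0..0]=0, sum[0..1]=1, sum[0..2]=7, sum[0..3]=8, sum[0..4]=7, sum[0..5]=10 -> [0, 1, 7, 8, 7, 10]
Stage 2 (DIFF): s[0]=0, 1-0=1, 7-1=6, 8-7=1, 7-8=-1, 10-7=3 -> [0, 1, 6, 1, -1, 3]
Stage 3 (DELAY): [0, 0, 1, 6, 1, -1] = [0, 0, 1, 6, 1, -1] -> [0, 0, 1, 6, 1, -1]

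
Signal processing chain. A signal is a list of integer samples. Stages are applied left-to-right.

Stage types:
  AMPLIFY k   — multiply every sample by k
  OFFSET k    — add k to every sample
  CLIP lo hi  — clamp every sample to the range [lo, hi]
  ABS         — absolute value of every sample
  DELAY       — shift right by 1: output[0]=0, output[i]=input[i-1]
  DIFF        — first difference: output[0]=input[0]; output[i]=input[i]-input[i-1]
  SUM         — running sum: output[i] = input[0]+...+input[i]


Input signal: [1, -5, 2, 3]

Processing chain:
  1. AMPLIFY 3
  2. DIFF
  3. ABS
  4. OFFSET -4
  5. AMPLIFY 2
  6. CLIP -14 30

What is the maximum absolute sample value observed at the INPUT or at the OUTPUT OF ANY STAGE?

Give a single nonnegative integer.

Input: [1, -5, 2, 3] (max |s|=5)
Stage 1 (AMPLIFY 3): 1*3=3, -5*3=-15, 2*3=6, 3*3=9 -> [3, -15, 6, 9] (max |s|=15)
Stage 2 (DIFF): s[0]=3, -15-3=-18, 6--15=21, 9-6=3 -> [3, -18, 21, 3] (max |s|=21)
Stage 3 (ABS): |3|=3, |-18|=18, |21|=21, |3|=3 -> [3, 18, 21, 3] (max |s|=21)
Stage 4 (OFFSET -4): 3+-4=-1, 18+-4=14, 21+-4=17, 3+-4=-1 -> [-1, 14, 17, -1] (max |s|=17)
Stage 5 (AMPLIFY 2): -1*2=-2, 14*2=28, 17*2=34, -1*2=-2 -> [-2, 28, 34, -2] (max |s|=34)
Stage 6 (CLIP -14 30): clip(-2,-14,30)=-2, clip(28,-14,30)=28, clip(34,-14,30)=30, clip(-2,-14,30)=-2 -> [-2, 28, 30, -2] (max |s|=30)
Overall max amplitude: 34

Answer: 34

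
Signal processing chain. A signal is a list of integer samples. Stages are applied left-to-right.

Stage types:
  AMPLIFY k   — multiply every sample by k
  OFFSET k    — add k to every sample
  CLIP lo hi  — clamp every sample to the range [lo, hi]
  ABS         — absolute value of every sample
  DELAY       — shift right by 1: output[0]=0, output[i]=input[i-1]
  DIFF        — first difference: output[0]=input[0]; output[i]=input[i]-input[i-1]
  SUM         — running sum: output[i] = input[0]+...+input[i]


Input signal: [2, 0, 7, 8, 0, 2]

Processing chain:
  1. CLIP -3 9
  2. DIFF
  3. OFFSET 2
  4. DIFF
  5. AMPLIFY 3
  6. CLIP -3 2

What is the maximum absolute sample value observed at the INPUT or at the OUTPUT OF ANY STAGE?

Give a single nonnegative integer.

Answer: 30

Derivation:
Input: [2, 0, 7, 8, 0, 2] (max |s|=8)
Stage 1 (CLIP -3 9): clip(2,-3,9)=2, clip(0,-3,9)=0, clip(7,-3,9)=7, clip(8,-3,9)=8, clip(0,-3,9)=0, clip(2,-3,9)=2 -> [2, 0, 7, 8, 0, 2] (max |s|=8)
Stage 2 (DIFF): s[0]=2, 0-2=-2, 7-0=7, 8-7=1, 0-8=-8, 2-0=2 -> [2, -2, 7, 1, -8, 2] (max |s|=8)
Stage 3 (OFFSET 2): 2+2=4, -2+2=0, 7+2=9, 1+2=3, -8+2=-6, 2+2=4 -> [4, 0, 9, 3, -6, 4] (max |s|=9)
Stage 4 (DIFF): s[0]=4, 0-4=-4, 9-0=9, 3-9=-6, -6-3=-9, 4--6=10 -> [4, -4, 9, -6, -9, 10] (max |s|=10)
Stage 5 (AMPLIFY 3): 4*3=12, -4*3=-12, 9*3=27, -6*3=-18, -9*3=-27, 10*3=30 -> [12, -12, 27, -18, -27, 30] (max |s|=30)
Stage 6 (CLIP -3 2): clip(12,-3,2)=2, clip(-12,-3,2)=-3, clip(27,-3,2)=2, clip(-18,-3,2)=-3, clip(-27,-3,2)=-3, clip(30,-3,2)=2 -> [2, -3, 2, -3, -3, 2] (max |s|=3)
Overall max amplitude: 30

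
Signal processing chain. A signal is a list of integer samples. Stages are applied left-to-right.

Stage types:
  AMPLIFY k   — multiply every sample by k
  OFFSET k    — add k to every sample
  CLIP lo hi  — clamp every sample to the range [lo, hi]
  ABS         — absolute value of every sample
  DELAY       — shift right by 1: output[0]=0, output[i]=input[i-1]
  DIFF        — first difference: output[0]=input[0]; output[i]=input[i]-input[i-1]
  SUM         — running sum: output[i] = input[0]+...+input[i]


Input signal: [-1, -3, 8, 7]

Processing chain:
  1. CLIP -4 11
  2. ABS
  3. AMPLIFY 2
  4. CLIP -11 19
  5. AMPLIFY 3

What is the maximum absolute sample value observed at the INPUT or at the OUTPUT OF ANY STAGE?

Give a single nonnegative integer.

Answer: 48

Derivation:
Input: [-1, -3, 8, 7] (max |s|=8)
Stage 1 (CLIP -4 11): clip(-1,-4,11)=-1, clip(-3,-4,11)=-3, clip(8,-4,11)=8, clip(7,-4,11)=7 -> [-1, -3, 8, 7] (max |s|=8)
Stage 2 (ABS): |-1|=1, |-3|=3, |8|=8, |7|=7 -> [1, 3, 8, 7] (max |s|=8)
Stage 3 (AMPLIFY 2): 1*2=2, 3*2=6, 8*2=16, 7*2=14 -> [2, 6, 16, 14] (max |s|=16)
Stage 4 (CLIP -11 19): clip(2,-11,19)=2, clip(6,-11,19)=6, clip(16,-11,19)=16, clip(14,-11,19)=14 -> [2, 6, 16, 14] (max |s|=16)
Stage 5 (AMPLIFY 3): 2*3=6, 6*3=18, 16*3=48, 14*3=42 -> [6, 18, 48, 42] (max |s|=48)
Overall max amplitude: 48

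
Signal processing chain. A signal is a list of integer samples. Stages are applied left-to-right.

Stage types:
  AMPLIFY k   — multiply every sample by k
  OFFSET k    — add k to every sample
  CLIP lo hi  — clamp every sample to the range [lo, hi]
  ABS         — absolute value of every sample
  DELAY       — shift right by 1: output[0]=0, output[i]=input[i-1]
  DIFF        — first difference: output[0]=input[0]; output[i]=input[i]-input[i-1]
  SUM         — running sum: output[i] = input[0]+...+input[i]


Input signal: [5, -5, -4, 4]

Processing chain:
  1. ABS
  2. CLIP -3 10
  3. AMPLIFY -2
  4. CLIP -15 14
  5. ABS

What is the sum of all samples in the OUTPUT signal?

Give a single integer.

Input: [5, -5, -4, 4]
Stage 1 (ABS): |5|=5, |-5|=5, |-4|=4, |4|=4 -> [5, 5, 4, 4]
Stage 2 (CLIP -3 10): clip(5,-3,10)=5, clip(5,-3,10)=5, clip(4,-3,10)=4, clip(4,-3,10)=4 -> [5, 5, 4, 4]
Stage 3 (AMPLIFY -2): 5*-2=-10, 5*-2=-10, 4*-2=-8, 4*-2=-8 -> [-10, -10, -8, -8]
Stage 4 (CLIP -15 14): clip(-10,-15,14)=-10, clip(-10,-15,14)=-10, clip(-8,-15,14)=-8, clip(-8,-15,14)=-8 -> [-10, -10, -8, -8]
Stage 5 (ABS): |-10|=10, |-10|=10, |-8|=8, |-8|=8 -> [10, 10, 8, 8]
Output sum: 36

Answer: 36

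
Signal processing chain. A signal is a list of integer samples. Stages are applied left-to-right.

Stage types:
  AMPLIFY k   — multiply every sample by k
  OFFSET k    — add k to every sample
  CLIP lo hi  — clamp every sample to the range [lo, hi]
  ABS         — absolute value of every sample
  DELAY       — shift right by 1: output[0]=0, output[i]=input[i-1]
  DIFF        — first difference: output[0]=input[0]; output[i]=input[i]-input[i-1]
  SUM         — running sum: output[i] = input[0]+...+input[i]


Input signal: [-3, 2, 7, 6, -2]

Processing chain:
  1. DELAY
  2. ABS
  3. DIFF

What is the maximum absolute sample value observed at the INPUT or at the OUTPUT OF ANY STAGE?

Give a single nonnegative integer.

Input: [-3, 2, 7, 6, -2] (max |s|=7)
Stage 1 (DELAY): [0, -3, 2, 7, 6] = [0, -3, 2, 7, 6] -> [0, -3, 2, 7, 6] (max |s|=7)
Stage 2 (ABS): |0|=0, |-3|=3, |2|=2, |7|=7, |6|=6 -> [0, 3, 2, 7, 6] (max |s|=7)
Stage 3 (DIFF): s[0]=0, 3-0=3, 2-3=-1, 7-2=5, 6-7=-1 -> [0, 3, -1, 5, -1] (max |s|=5)
Overall max amplitude: 7

Answer: 7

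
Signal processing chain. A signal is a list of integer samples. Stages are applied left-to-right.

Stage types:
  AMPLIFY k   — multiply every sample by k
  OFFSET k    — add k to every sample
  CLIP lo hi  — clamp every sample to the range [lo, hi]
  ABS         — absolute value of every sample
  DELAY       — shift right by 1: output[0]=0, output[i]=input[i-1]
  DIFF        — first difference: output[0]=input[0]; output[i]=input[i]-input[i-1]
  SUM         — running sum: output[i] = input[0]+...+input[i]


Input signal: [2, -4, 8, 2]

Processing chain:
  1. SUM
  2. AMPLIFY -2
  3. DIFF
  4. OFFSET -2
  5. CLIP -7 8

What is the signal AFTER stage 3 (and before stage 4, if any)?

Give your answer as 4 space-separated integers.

Input: [2, -4, 8, 2]
Stage 1 (SUM): sum[0..0]=2, sum[0..1]=-2, sum[0..2]=6, sum[0..3]=8 -> [2, -2, 6, 8]
Stage 2 (AMPLIFY -2): 2*-2=-4, -2*-2=4, 6*-2=-12, 8*-2=-16 -> [-4, 4, -12, -16]
Stage 3 (DIFF): s[0]=-4, 4--4=8, -12-4=-16, -16--12=-4 -> [-4, 8, -16, -4]

Answer: -4 8 -16 -4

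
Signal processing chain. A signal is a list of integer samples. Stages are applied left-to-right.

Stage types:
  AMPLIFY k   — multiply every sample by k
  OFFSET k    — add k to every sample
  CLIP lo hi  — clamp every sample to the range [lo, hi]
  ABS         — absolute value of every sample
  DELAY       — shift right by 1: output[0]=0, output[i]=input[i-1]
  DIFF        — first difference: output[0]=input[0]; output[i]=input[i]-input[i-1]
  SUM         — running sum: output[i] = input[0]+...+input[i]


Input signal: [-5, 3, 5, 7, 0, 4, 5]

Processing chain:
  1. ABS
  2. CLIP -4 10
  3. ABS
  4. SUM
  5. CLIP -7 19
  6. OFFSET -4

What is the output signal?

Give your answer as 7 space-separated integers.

Answer: 1 4 9 15 15 15 15

Derivation:
Input: [-5, 3, 5, 7, 0, 4, 5]
Stage 1 (ABS): |-5|=5, |3|=3, |5|=5, |7|=7, |0|=0, |4|=4, |5|=5 -> [5, 3, 5, 7, 0, 4, 5]
Stage 2 (CLIP -4 10): clip(5,-4,10)=5, clip(3,-4,10)=3, clip(5,-4,10)=5, clip(7,-4,10)=7, clip(0,-4,10)=0, clip(4,-4,10)=4, clip(5,-4,10)=5 -> [5, 3, 5, 7, 0, 4, 5]
Stage 3 (ABS): |5|=5, |3|=3, |5|=5, |7|=7, |0|=0, |4|=4, |5|=5 -> [5, 3, 5, 7, 0, 4, 5]
Stage 4 (SUM): sum[0..0]=5, sum[0..1]=8, sum[0..2]=13, sum[0..3]=20, sum[0..4]=20, sum[0..5]=24, sum[0..6]=29 -> [5, 8, 13, 20, 20, 24, 29]
Stage 5 (CLIP -7 19): clip(5,-7,19)=5, clip(8,-7,19)=8, clip(13,-7,19)=13, clip(20,-7,19)=19, clip(20,-7,19)=19, clip(24,-7,19)=19, clip(29,-7,19)=19 -> [5, 8, 13, 19, 19, 19, 19]
Stage 6 (OFFSET -4): 5+-4=1, 8+-4=4, 13+-4=9, 19+-4=15, 19+-4=15, 19+-4=15, 19+-4=15 -> [1, 4, 9, 15, 15, 15, 15]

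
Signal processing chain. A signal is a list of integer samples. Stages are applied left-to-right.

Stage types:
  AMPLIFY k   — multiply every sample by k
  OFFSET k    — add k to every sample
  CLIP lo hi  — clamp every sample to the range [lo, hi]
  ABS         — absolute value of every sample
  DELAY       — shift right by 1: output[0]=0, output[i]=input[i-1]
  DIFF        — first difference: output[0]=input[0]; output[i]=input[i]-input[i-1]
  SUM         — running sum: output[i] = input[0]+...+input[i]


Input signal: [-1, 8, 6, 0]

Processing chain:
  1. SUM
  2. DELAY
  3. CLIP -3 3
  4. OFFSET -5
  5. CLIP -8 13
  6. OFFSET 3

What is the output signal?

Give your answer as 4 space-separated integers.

Input: [-1, 8, 6, 0]
Stage 1 (SUM): sum[0..0]=-1, sum[0..1]=7, sum[0..2]=13, sum[0..3]=13 -> [-1, 7, 13, 13]
Stage 2 (DELAY): [0, -1, 7, 13] = [0, -1, 7, 13] -> [0, -1, 7, 13]
Stage 3 (CLIP -3 3): clip(0,-3,3)=0, clip(-1,-3,3)=-1, clip(7,-3,3)=3, clip(13,-3,3)=3 -> [0, -1, 3, 3]
Stage 4 (OFFSET -5): 0+-5=-5, -1+-5=-6, 3+-5=-2, 3+-5=-2 -> [-5, -6, -2, -2]
Stage 5 (CLIP -8 13): clip(-5,-8,13)=-5, clip(-6,-8,13)=-6, clip(-2,-8,13)=-2, clip(-2,-8,13)=-2 -> [-5, -6, -2, -2]
Stage 6 (OFFSET 3): -5+3=-2, -6+3=-3, -2+3=1, -2+3=1 -> [-2, -3, 1, 1]

Answer: -2 -3 1 1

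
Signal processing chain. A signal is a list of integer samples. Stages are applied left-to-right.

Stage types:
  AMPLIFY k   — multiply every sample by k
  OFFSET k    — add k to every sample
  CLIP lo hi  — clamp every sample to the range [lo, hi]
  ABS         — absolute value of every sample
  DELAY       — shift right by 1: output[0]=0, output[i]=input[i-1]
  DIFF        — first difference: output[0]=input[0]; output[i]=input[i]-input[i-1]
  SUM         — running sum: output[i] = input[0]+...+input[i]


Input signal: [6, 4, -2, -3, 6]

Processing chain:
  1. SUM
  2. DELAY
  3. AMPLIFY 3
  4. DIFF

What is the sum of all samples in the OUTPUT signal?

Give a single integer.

Input: [6, 4, -2, -3, 6]
Stage 1 (SUM): sum[0..0]=6, sum[0..1]=10, sum[0..2]=8, sum[0..3]=5, sum[0..4]=11 -> [6, 10, 8, 5, 11]
Stage 2 (DELAY): [0, 6, 10, 8, 5] = [0, 6, 10, 8, 5] -> [0, 6, 10, 8, 5]
Stage 3 (AMPLIFY 3): 0*3=0, 6*3=18, 10*3=30, 8*3=24, 5*3=15 -> [0, 18, 30, 24, 15]
Stage 4 (DIFF): s[0]=0, 18-0=18, 30-18=12, 24-30=-6, 15-24=-9 -> [0, 18, 12, -6, -9]
Output sum: 15

Answer: 15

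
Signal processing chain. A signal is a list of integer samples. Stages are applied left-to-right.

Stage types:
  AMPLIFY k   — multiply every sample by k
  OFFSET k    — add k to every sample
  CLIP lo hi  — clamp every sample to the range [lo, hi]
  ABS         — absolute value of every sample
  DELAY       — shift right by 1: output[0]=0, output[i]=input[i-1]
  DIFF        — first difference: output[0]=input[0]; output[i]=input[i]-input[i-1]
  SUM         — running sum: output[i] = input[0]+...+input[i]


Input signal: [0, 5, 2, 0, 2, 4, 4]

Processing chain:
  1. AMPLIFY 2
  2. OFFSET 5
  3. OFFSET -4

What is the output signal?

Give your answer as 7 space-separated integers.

Input: [0, 5, 2, 0, 2, 4, 4]
Stage 1 (AMPLIFY 2): 0*2=0, 5*2=10, 2*2=4, 0*2=0, 2*2=4, 4*2=8, 4*2=8 -> [0, 10, 4, 0, 4, 8, 8]
Stage 2 (OFFSET 5): 0+5=5, 10+5=15, 4+5=9, 0+5=5, 4+5=9, 8+5=13, 8+5=13 -> [5, 15, 9, 5, 9, 13, 13]
Stage 3 (OFFSET -4): 5+-4=1, 15+-4=11, 9+-4=5, 5+-4=1, 9+-4=5, 13+-4=9, 13+-4=9 -> [1, 11, 5, 1, 5, 9, 9]

Answer: 1 11 5 1 5 9 9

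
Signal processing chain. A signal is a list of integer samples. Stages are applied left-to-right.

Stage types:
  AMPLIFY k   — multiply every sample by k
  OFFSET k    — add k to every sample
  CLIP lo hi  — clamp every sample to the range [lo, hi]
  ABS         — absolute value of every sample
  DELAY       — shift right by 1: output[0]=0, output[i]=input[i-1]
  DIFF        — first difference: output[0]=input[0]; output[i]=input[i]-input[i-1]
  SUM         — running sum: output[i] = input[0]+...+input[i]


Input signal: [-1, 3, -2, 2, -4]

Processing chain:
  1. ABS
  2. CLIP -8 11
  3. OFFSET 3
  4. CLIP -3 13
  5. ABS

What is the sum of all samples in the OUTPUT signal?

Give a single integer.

Answer: 27

Derivation:
Input: [-1, 3, -2, 2, -4]
Stage 1 (ABS): |-1|=1, |3|=3, |-2|=2, |2|=2, |-4|=4 -> [1, 3, 2, 2, 4]
Stage 2 (CLIP -8 11): clip(1,-8,11)=1, clip(3,-8,11)=3, clip(2,-8,11)=2, clip(2,-8,11)=2, clip(4,-8,11)=4 -> [1, 3, 2, 2, 4]
Stage 3 (OFFSET 3): 1+3=4, 3+3=6, 2+3=5, 2+3=5, 4+3=7 -> [4, 6, 5, 5, 7]
Stage 4 (CLIP -3 13): clip(4,-3,13)=4, clip(6,-3,13)=6, clip(5,-3,13)=5, clip(5,-3,13)=5, clip(7,-3,13)=7 -> [4, 6, 5, 5, 7]
Stage 5 (ABS): |4|=4, |6|=6, |5|=5, |5|=5, |7|=7 -> [4, 6, 5, 5, 7]
Output sum: 27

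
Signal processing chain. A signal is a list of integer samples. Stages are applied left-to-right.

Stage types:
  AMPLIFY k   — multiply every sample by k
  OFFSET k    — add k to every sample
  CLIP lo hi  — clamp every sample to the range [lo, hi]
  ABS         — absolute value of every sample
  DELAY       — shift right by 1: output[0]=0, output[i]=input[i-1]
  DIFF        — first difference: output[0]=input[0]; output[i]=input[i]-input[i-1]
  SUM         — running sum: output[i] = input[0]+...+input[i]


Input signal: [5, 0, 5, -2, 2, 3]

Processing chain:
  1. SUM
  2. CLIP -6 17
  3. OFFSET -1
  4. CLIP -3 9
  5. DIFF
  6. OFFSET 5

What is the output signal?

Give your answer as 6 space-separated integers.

Answer: 9 5 10 3 7 5

Derivation:
Input: [5, 0, 5, -2, 2, 3]
Stage 1 (SUM): sum[0..0]=5, sum[0..1]=5, sum[0..2]=10, sum[0..3]=8, sum[0..4]=10, sum[0..5]=13 -> [5, 5, 10, 8, 10, 13]
Stage 2 (CLIP -6 17): clip(5,-6,17)=5, clip(5,-6,17)=5, clip(10,-6,17)=10, clip(8,-6,17)=8, clip(10,-6,17)=10, clip(13,-6,17)=13 -> [5, 5, 10, 8, 10, 13]
Stage 3 (OFFSET -1): 5+-1=4, 5+-1=4, 10+-1=9, 8+-1=7, 10+-1=9, 13+-1=12 -> [4, 4, 9, 7, 9, 12]
Stage 4 (CLIP -3 9): clip(4,-3,9)=4, clip(4,-3,9)=4, clip(9,-3,9)=9, clip(7,-3,9)=7, clip(9,-3,9)=9, clip(12,-3,9)=9 -> [4, 4, 9, 7, 9, 9]
Stage 5 (DIFF): s[0]=4, 4-4=0, 9-4=5, 7-9=-2, 9-7=2, 9-9=0 -> [4, 0, 5, -2, 2, 0]
Stage 6 (OFFSET 5): 4+5=9, 0+5=5, 5+5=10, -2+5=3, 2+5=7, 0+5=5 -> [9, 5, 10, 3, 7, 5]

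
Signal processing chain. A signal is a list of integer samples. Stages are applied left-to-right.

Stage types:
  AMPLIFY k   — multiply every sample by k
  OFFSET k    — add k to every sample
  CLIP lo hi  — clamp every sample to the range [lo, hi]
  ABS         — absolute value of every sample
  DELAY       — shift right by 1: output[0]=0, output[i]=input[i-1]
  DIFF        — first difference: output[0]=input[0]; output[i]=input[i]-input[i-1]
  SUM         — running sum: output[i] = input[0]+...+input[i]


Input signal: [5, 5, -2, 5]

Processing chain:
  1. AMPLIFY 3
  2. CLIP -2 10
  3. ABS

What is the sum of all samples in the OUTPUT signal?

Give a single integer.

Input: [5, 5, -2, 5]
Stage 1 (AMPLIFY 3): 5*3=15, 5*3=15, -2*3=-6, 5*3=15 -> [15, 15, -6, 15]
Stage 2 (CLIP -2 10): clip(15,-2,10)=10, clip(15,-2,10)=10, clip(-6,-2,10)=-2, clip(15,-2,10)=10 -> [10, 10, -2, 10]
Stage 3 (ABS): |10|=10, |10|=10, |-2|=2, |10|=10 -> [10, 10, 2, 10]
Output sum: 32

Answer: 32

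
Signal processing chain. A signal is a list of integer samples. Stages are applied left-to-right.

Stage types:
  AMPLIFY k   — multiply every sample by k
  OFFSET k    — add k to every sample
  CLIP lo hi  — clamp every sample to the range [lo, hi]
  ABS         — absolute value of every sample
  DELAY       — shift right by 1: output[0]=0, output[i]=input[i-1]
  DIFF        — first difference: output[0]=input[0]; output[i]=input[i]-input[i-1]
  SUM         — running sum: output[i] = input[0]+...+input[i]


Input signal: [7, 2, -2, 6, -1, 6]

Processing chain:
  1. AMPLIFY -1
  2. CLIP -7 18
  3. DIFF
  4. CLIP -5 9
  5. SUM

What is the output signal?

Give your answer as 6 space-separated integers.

Input: [7, 2, -2, 6, -1, 6]
Stage 1 (AMPLIFY -1): 7*-1=-7, 2*-1=-2, -2*-1=2, 6*-1=-6, -1*-1=1, 6*-1=-6 -> [-7, -2, 2, -6, 1, -6]
Stage 2 (CLIP -7 18): clip(-7,-7,18)=-7, clip(-2,-7,18)=-2, clip(2,-7,18)=2, clip(-6,-7,18)=-6, clip(1,-7,18)=1, clip(-6,-7,18)=-6 -> [-7, -2, 2, -6, 1, -6]
Stage 3 (DIFF): s[0]=-7, -2--7=5, 2--2=4, -6-2=-8, 1--6=7, -6-1=-7 -> [-7, 5, 4, -8, 7, -7]
Stage 4 (CLIP -5 9): clip(-7,-5,9)=-5, clip(5,-5,9)=5, clip(4,-5,9)=4, clip(-8,-5,9)=-5, clip(7,-5,9)=7, clip(-7,-5,9)=-5 -> [-5, 5, 4, -5, 7, -5]
Stage 5 (SUM): sum[0..0]=-5, sum[0..1]=0, sum[0..2]=4, sum[0..3]=-1, sum[0..4]=6, sum[0..5]=1 -> [-5, 0, 4, -1, 6, 1]

Answer: -5 0 4 -1 6 1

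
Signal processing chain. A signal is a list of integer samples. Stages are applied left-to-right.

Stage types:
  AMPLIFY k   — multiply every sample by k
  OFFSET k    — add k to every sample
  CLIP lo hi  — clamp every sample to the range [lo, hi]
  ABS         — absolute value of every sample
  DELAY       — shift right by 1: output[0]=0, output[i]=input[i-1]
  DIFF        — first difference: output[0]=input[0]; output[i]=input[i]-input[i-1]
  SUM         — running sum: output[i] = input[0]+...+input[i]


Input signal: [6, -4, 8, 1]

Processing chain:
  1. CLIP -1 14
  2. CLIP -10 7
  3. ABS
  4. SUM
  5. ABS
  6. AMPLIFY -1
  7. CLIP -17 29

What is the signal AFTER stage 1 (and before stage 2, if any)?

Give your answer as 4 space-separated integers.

Input: [6, -4, 8, 1]
Stage 1 (CLIP -1 14): clip(6,-1,14)=6, clip(-4,-1,14)=-1, clip(8,-1,14)=8, clip(1,-1,14)=1 -> [6, -1, 8, 1]

Answer: 6 -1 8 1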